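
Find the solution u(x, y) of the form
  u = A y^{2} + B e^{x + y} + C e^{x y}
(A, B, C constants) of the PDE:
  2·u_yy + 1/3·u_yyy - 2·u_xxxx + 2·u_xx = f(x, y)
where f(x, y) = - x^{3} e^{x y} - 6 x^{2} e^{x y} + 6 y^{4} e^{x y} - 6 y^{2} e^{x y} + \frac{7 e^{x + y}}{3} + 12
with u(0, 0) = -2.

Substitute the ansatz u = A y^{2} + B e^{x + y} + C e^{x y} into the left-hand side.
Derivatives of the ansatz:
  u_yy = 2 A + B e^{x} e^{y} + C x^{2} e^{x y}
  u_yyy = B e^{x} e^{y} + C x^{3} e^{x y}
  u_xxxx = B e^{x} e^{y} + C y^{4} e^{x y}
  u_xx = B e^{x} e^{y} + C y^{2} e^{x y}
Term by term:
  2·u_yy = 4 A + 2 B e^{x} e^{y} + 2 C x^{2} e^{x y}
  1/3·u_yyy = \frac{B e^{x} e^{y}}{3} + \frac{C x^{3} e^{x y}}{3}
  -2·u_xxxx = - 2 B e^{x} e^{y} - 2 C y^{4} e^{x y}
  2·u_xx = 2 B e^{x} e^{y} + 2 C y^{2} e^{x y}
So the left-hand side equals
  4 A + \frac{7 B e^{x} e^{y}}{3} + \frac{C x^{3} e^{x y}}{3} + 2 C x^{2} e^{x y} - 2 C y^{4} e^{x y} + 2 C y^{2} e^{x y}
This must equal f(x, y) identically; expanded, f = - x^{3} e^{x y} - 6 x^{2} e^{x y} + 6 y^{4} e^{x y} - 6 y^{2} e^{x y} + \frac{7 e^{x} e^{y}}{3} + 12.
Matching coefficients of the independent functions:
  [constant term]:  4 A = 12
  [x^{2} e^{x y}, y^{2} e^{x y}]:  2 C = -6
  [x^{3} e^{x y}]:  \frac{C}{3} = -1
  [y^{4} e^{x y}]:  - 2 C = 6
  [e^{x} e^{y}]:  \frac{7 B}{3} = \frac{7}{3}
Solving: A = 3, B = 1, C = -3.
Check against the point condition:
  u(0, 0) = -2  ⟹  B + C = -2  ✓
Hence u(x, y) = 3 y^{2} - 3 e^{x y} + e^{x + y}.

Answer: u(x, y) = 3 y^{2} - 3 e^{x y} + e^{x + y}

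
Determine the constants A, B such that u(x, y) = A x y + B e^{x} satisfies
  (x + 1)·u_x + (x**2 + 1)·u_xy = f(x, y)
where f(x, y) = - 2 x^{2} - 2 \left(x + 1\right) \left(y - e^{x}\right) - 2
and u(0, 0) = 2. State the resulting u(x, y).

Answer: u(x, y) = - 2 x y + 2 e^{x}

Derivation:
Substitute the ansatz u = A x y + B e^{x} into the left-hand side.
Derivatives of the ansatz:
  u_x = A y + B e^{x}
  u_xy = A
Term by term:
  (x + 1)·u_x = A x y + A y + B x e^{x} + B e^{x}
  (x**2 + 1)·u_xy = A x^{2} + A
So the left-hand side equals
  A x^{2} + A x y + A y + A + B x e^{x} + B e^{x}
This must equal f(x, y) identically; expanded, f = - 2 x^{2} - 2 x y + 2 x e^{x} - 2 y + 2 e^{x} - 2.
Matching coefficients of the independent functions:
  [constant term, x^{2}, y, x y]:  A = -2
  [x e^{x}, e^{x}]:  B = 2
Solving: A = -2, B = 2.
Check against the point condition:
  u(0, 0) = 2  ⟹  B = 2  ✓
Hence u(x, y) = - 2 x y + 2 e^{x}.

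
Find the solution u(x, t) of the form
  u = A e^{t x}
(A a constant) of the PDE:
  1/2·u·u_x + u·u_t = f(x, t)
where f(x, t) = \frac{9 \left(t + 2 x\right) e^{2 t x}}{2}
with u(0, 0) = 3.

Answer: u(x, t) = 3 e^{t x}

Derivation:
Substitute the ansatz u = A e^{t x} into the left-hand side.
Derivatives of the ansatz:
  u_x = A t e^{t x}
  u_t = A x e^{t x}
Term by term:
  1/2·u·u_x = \frac{A^{2} t e^{2 t x}}{2}
  u·u_t = A^{2} x e^{2 t x}
So the left-hand side equals
  \frac{A^{2} t e^{2 t x}}{2} + A^{2} x e^{2 t x}
This must equal f(x, t) identically; expanded, f = \frac{9 t e^{2 t x}}{2} + 9 x e^{2 t x}.
Matching coefficients of the independent functions:
  [t e^{2 t x}]:  \frac{A^{2}}{2} = \frac{9}{2}
  [x e^{2 t x}]:  A^{2} = 9
These equations allow (A) = (-3) or (3).
Impose the point condition(s):
  u(0, 0) = 3  ⟹  A = 3
Only A = 3 satisfies everything.
Hence u(x, t) = 3 e^{t x}.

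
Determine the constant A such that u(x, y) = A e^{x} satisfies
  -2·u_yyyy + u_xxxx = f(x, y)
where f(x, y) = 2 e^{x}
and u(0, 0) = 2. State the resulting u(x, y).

Answer: u(x, y) = 2 e^{x}

Derivation:
Substitute the ansatz u = A e^{x} into the left-hand side.
Derivatives of the ansatz:
  u_yyyy = 0
  u_xxxx = A e^{x}
Term by term:
  -2·u_yyyy = 0
  u_xxxx = A e^{x}
So the left-hand side equals
  A e^{x}
This must equal f(x, y) = 2 e^{x} identically.
Matching coefficients of the independent functions:
  [e^{x}]:  A = 2
Solving: A = 2.
Check against the point condition:
  u(0, 0) = 2  ⟹  A = 2  ✓
Hence u(x, y) = 2 e^{x}.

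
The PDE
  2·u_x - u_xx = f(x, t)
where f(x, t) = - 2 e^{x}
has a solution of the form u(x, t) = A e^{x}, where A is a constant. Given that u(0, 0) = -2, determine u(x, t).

Answer: u(x, t) = - 2 e^{x}

Derivation:
Substitute the ansatz u = A e^{x} into the left-hand side.
Derivatives of the ansatz:
  u_x = A e^{x}
  u_xx = A e^{x}
Term by term:
  2·u_x = 2 A e^{x}
  -u_xx = - A e^{x}
So the left-hand side equals
  A e^{x}
This must equal f(x, t) = - 2 e^{x} identically.
Matching coefficients of the independent functions:
  [e^{x}]:  A = -2
Solving: A = -2.
Check against the point condition:
  u(0, 0) = -2  ⟹  A = -2  ✓
Hence u(x, t) = - 2 e^{x}.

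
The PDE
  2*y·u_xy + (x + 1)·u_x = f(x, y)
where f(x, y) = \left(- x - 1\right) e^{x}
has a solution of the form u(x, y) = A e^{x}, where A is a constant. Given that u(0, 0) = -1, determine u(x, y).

Substitute the ansatz u = A e^{x} into the left-hand side.
Derivatives of the ansatz:
  u_xy = 0
  u_x = A e^{x}
Term by term:
  2*y·u_xy = 0
  (x + 1)·u_x = A x e^{x} + A e^{x}
So the left-hand side equals
  A x e^{x} + A e^{x}
This must equal f(x, y) identically; expanded, f = - x e^{x} - e^{x}.
Matching coefficients of the independent functions:
  [x e^{x}, e^{x}]:  A = -1
Solving: A = -1.
Check against the point condition:
  u(0, 0) = -1  ⟹  A = -1  ✓
Hence u(x, y) = - e^{x}.

Answer: u(x, y) = - e^{x}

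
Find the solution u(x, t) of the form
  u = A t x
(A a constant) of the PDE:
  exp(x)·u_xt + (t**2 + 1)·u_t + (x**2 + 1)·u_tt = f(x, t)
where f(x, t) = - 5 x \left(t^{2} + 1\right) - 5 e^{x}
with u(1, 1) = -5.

Substitute the ansatz u = A t x into the left-hand side.
Derivatives of the ansatz:
  u_xt = A
  u_t = A x
  u_tt = 0
Term by term:
  exp(x)·u_xt = A e^{x}
  (t**2 + 1)·u_t = A t^{2} x + A x
  (x**2 + 1)·u_tt = 0
So the left-hand side equals
  A t^{2} x + A x + A e^{x}
This must equal f(x, t) = - 5 x \left(t^{2} + 1\right) - 5 e^{x} identically.
Matching coefficients of the independent functions:
  [x, t^{2} x, e^{x}]:  A = -5
Solving: A = -5.
Check against the point condition:
  u(1, 1) = -5  ⟹  A = -5  ✓
Hence u(x, t) = - 5 t x.

Answer: u(x, t) = - 5 t x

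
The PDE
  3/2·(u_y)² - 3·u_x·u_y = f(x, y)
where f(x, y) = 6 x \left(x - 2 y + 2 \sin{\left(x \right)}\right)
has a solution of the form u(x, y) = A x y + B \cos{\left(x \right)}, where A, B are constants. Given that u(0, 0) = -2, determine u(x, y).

Substitute the ansatz u = A x y + B \cos{\left(x \right)} into the left-hand side.
Derivatives of the ansatz:
  u_y = A x
  u_x = A y - B \sin{\left(x \right)}
Term by term:
  3/2·(u_y)² = \frac{3 A^{2} x^{2}}{2}
  -3·u_x·u_y = - 3 A^{2} x y + 3 A B x \sin{\left(x \right)}
So the left-hand side equals
  \frac{3 A^{2} x^{2}}{2} - 3 A^{2} x y + 3 A B x \sin{\left(x \right)}
This must equal f(x, y) identically; expanded, f = 6 x^{2} - 12 x y + 12 x \sin{\left(x \right)}.
Matching coefficients of the independent functions:
  [x^{2}]:  \frac{3 A^{2}}{2} = 6
  [x y]:  - 3 A^{2} = -12
  [x \sin{\left(x \right)}]:  3 A B = 12
These equations allow (A, B) = (-2, -2) or (2, 2).
Impose the point condition(s):
  u(0, 0) = -2  ⟹  B = -2
Only A = -2, B = -2 satisfies everything.
Hence u(x, y) = - 2 x y - 2 \cos{\left(x \right)}.

Answer: u(x, y) = - 2 x y - 2 \cos{\left(x \right)}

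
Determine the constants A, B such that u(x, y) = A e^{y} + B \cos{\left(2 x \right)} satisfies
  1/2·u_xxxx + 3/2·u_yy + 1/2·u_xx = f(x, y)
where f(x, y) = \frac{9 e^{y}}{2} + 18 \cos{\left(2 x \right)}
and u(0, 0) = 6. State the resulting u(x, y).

Answer: u(x, y) = 3 e^{y} + 3 \cos{\left(2 x \right)}

Derivation:
Substitute the ansatz u = A e^{y} + B \cos{\left(2 x \right)} into the left-hand side.
Derivatives of the ansatz:
  u_xxxx = 16 B \cos{\left(2 x \right)}
  u_yy = A e^{y}
  u_xx = - 4 B \cos{\left(2 x \right)}
Term by term:
  1/2·u_xxxx = 8 B \cos{\left(2 x \right)}
  3/2·u_yy = \frac{3 A e^{y}}{2}
  1/2·u_xx = - 2 B \cos{\left(2 x \right)}
So the left-hand side equals
  \frac{3 A e^{y}}{2} + 6 B \cos{\left(2 x \right)}
This must equal f(x, y) = \frac{9 e^{y}}{2} + 18 \cos{\left(2 x \right)} identically.
Matching coefficients of the independent functions:
  [e^{y}]:  \frac{3 A}{2} = \frac{9}{2}
  [\cos{\left(2 x \right)}]:  6 B = 18
Solving: A = 3, B = 3.
Check against the point condition:
  u(0, 0) = 6  ⟹  A + B = 6  ✓
Hence u(x, y) = 3 e^{y} + 3 \cos{\left(2 x \right)}.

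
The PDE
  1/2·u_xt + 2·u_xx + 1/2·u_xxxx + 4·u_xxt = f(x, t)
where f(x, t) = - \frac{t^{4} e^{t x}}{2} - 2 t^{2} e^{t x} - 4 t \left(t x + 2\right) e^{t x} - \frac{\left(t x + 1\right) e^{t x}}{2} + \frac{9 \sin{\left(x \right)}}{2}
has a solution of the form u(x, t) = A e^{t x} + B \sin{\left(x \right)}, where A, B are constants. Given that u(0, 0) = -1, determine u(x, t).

Answer: u(x, t) = - e^{t x} - 3 \sin{\left(x \right)}

Derivation:
Substitute the ansatz u = A e^{t x} + B \sin{\left(x \right)} into the left-hand side.
Derivatives of the ansatz:
  u_xt = A t x e^{t x} + A e^{t x}
  u_xx = A t^{2} e^{t x} - B \sin{\left(x \right)}
  u_xxxx = A t^{4} e^{t x} + B \sin{\left(x \right)}
  u_xxt = A t^{2} x e^{t x} + 2 A t e^{t x}
Term by term:
  1/2·u_xt = \frac{A t x e^{t x}}{2} + \frac{A e^{t x}}{2}
  2·u_xx = 2 A t^{2} e^{t x} - 2 B \sin{\left(x \right)}
  1/2·u_xxxx = \frac{A t^{4} e^{t x}}{2} + \frac{B \sin{\left(x \right)}}{2}
  4·u_xxt = 4 A t^{2} x e^{t x} + 8 A t e^{t x}
So the left-hand side equals
  \frac{A t^{4} e^{t x}}{2} + 4 A t^{2} x e^{t x} + 2 A t^{2} e^{t x} + \frac{A t x e^{t x}}{2} + 8 A t e^{t x} + \frac{A e^{t x}}{2} - \frac{3 B \sin{\left(x \right)}}{2}
This must equal f(x, t) identically; expanded, f = - \frac{t^{4} e^{t x}}{2} - 4 t^{2} x e^{t x} - 2 t^{2} e^{t x} - \frac{t x e^{t x}}{2} - 8 t e^{t x} - \frac{e^{t x}}{2} + \frac{9 \sin{\left(x \right)}}{2}.
Matching coefficients of the independent functions:
  [t e^{t x}]:  8 A = -8
  [t^{2} e^{t x}]:  2 A = -2
  [t^{4} e^{t x}, t x e^{t x}, e^{t x}]:  \frac{A}{2} = - \frac{1}{2}
  [t^{2} x e^{t x}]:  4 A = -4
  [\sin{\left(x \right)}]:  - \frac{3 B}{2} = \frac{9}{2}
Solving: A = -1, B = -3.
Check against the point condition:
  u(0, 0) = -1  ⟹  A = -1  ✓
Hence u(x, t) = - e^{t x} - 3 \sin{\left(x \right)}.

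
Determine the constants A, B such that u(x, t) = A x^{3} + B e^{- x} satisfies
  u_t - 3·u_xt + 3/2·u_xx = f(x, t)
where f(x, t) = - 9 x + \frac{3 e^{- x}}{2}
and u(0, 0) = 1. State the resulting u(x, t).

Substitute the ansatz u = A x^{3} + B e^{- x} into the left-hand side.
Derivatives of the ansatz:
  u_t = 0
  u_xt = 0
  u_xx = 6 A x + B e^{- x}
Term by term:
  u_t = 0
  -3·u_xt = 0
  3/2·u_xx = 9 A x + \frac{3 B e^{- x}}{2}
So the left-hand side equals
  9 A x + \frac{3 B e^{- x}}{2}
This must equal f(x, t) = - 9 x + \frac{3 e^{- x}}{2} identically.
Matching coefficients of the independent functions:
  [x]:  9 A = -9
  [e^{- x}]:  \frac{3 B}{2} = \frac{3}{2}
Solving: A = -1, B = 1.
Check against the point condition:
  u(0, 0) = 1  ⟹  B = 1  ✓
Hence u(x, t) = - x^{3} + e^{- x}.

Answer: u(x, t) = - x^{3} + e^{- x}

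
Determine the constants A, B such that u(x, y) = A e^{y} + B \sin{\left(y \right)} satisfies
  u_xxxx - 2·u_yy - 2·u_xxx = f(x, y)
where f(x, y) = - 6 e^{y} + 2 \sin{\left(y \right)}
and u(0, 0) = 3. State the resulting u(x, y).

Substitute the ansatz u = A e^{y} + B \sin{\left(y \right)} into the left-hand side.
Derivatives of the ansatz:
  u_xxxx = 0
  u_yy = A e^{y} - B \sin{\left(y \right)}
  u_xxx = 0
Term by term:
  u_xxxx = 0
  -2·u_yy = - 2 A e^{y} + 2 B \sin{\left(y \right)}
  -2·u_xxx = 0
So the left-hand side equals
  - 2 A e^{y} + 2 B \sin{\left(y \right)}
This must equal f(x, y) = - 6 e^{y} + 2 \sin{\left(y \right)} identically.
Matching coefficients of the independent functions:
  [e^{y}]:  - 2 A = -6
  [\sin{\left(y \right)}]:  2 B = 2
Solving: A = 3, B = 1.
Check against the point condition:
  u(0, 0) = 3  ⟹  A = 3  ✓
Hence u(x, y) = 3 e^{y} + \sin{\left(y \right)}.

Answer: u(x, y) = 3 e^{y} + \sin{\left(y \right)}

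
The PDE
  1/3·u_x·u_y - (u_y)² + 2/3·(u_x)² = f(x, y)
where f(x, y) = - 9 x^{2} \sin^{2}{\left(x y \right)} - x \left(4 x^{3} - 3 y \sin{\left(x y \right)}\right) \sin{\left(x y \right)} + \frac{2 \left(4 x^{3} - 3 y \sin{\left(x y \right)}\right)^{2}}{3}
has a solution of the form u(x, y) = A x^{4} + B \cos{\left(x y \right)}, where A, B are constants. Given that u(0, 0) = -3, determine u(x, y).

Substitute the ansatz u = A x^{4} + B \cos{\left(x y \right)} into the left-hand side.
Derivatives of the ansatz:
  u_x = 4 A x^{3} - B y \sin{\left(x y \right)}
  u_y = - B x \sin{\left(x y \right)}
Term by term:
  1/3·u_x·u_y = - \frac{4 A B x^{4} \sin{\left(x y \right)}}{3} + \frac{B^{2} x y \sin^{2}{\left(x y \right)}}{3}
  -(u_y)² = - B^{2} x^{2} \sin^{2}{\left(x y \right)}
  2/3·(u_x)² = \frac{32 A^{2} x^{6}}{3} - \frac{16 A B x^{3} y \sin{\left(x y \right)}}{3} + \frac{2 B^{2} y^{2} \sin^{2}{\left(x y \right)}}{3}
So the left-hand side equals
  \frac{32 A^{2} x^{6}}{3} - \frac{4 A B x^{4} \sin{\left(x y \right)}}{3} - \frac{16 A B x^{3} y \sin{\left(x y \right)}}{3} - B^{2} x^{2} \sin^{2}{\left(x y \right)} + \frac{B^{2} x y \sin^{2}{\left(x y \right)}}{3} + \frac{2 B^{2} y^{2} \sin^{2}{\left(x y \right)}}{3}
This must equal f(x, y) identically; expanded, f = \frac{32 x^{6}}{3} - 4 x^{4} \sin{\left(x y \right)} - 16 x^{3} y \sin{\left(x y \right)} - 9 x^{2} \sin^{2}{\left(x y \right)} + 3 x y \sin^{2}{\left(x y \right)} + 6 y^{2} \sin^{2}{\left(x y \right)}.
Matching coefficients of the independent functions:
  [x^{6}]:  \frac{32 A^{2}}{3} = \frac{32}{3}
  [x^{2} \sin^{2}{\left(x y \right)}]:  - B^{2} = -9
  [x^{4} \sin{\left(x y \right)}]:  - \frac{4 A B}{3} = -4
  [y^{2} \sin^{2}{\left(x y \right)}]:  \frac{2 B^{2}}{3} = 6
  [x y \sin^{2}{\left(x y \right)}]:  \frac{B^{2}}{3} = 3
  [x^{3} y \sin{\left(x y \right)}]:  - \frac{16 A B}{3} = -16
These equations allow (A, B) = (-1, -3) or (1, 3).
Impose the point condition(s):
  u(0, 0) = -3  ⟹  B = -3
Only A = -1, B = -3 satisfies everything.
Hence u(x, y) = - x^{4} - 3 \cos{\left(x y \right)}.

Answer: u(x, y) = - x^{4} - 3 \cos{\left(x y \right)}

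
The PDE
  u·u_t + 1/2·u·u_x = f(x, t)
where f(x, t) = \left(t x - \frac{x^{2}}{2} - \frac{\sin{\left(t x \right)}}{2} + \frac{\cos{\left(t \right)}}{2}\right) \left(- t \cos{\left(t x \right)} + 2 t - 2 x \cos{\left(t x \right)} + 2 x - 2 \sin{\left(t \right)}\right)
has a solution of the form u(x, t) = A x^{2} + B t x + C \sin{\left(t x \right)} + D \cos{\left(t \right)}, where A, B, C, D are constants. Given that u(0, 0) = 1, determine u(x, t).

Substitute the ansatz u = A x^{2} + B t x + C \sin{\left(t x \right)} + D \cos{\left(t \right)} into the left-hand side.
Derivatives of the ansatz:
  u_t = B x + C x \cos{\left(t x \right)} - D \sin{\left(t \right)}
  u_x = 2 A x + B t + C t \cos{\left(t x \right)}
Term by term:
  u·u_t = A B x^{3} + A C x^{3} \cos{\left(t x \right)} - A D x^{2} \sin{\left(t \right)} + B^{2} t x^{2} + B C t x^{2} \cos{\left(t x \right)} + B C x \sin{\left(t x \right)} - B D t x \sin{\left(t \right)} + B D x \cos{\left(t \right)} + C^{2} x \sin{\left(t x \right)} \cos{\left(t x \right)} + C D x \cos{\left(t \right)} \cos{\left(t x \right)} - C D \sin{\left(t \right)} \sin{\left(t x \right)} - D^{2} \sin{\left(t \right)} \cos{\left(t \right)}
  1/2·u·u_x = A^{2} x^{3} + \frac{3 A B t x^{2}}{2} + \frac{A C t x^{2} \cos{\left(t x \right)}}{2} + A C x \sin{\left(t x \right)} + A D x \cos{\left(t \right)} + \frac{B^{2} t^{2} x}{2} + \frac{B C t^{2} x \cos{\left(t x \right)}}{2} + \frac{B C t \sin{\left(t x \right)}}{2} + \frac{B D t \cos{\left(t \right)}}{2} + \frac{C^{2} t \sin{\left(t x \right)} \cos{\left(t x \right)}}{2} + \frac{C D t \cos{\left(t \right)} \cos{\left(t x \right)}}{2}
So the left-hand side equals
  A^{2} x^{3} + \frac{3 A B t x^{2}}{2} + A B x^{3} + \frac{A C t x^{2} \cos{\left(t x \right)}}{2} + A C x^{3} \cos{\left(t x \right)} + A C x \sin{\left(t x \right)} - A D x^{2} \sin{\left(t \right)} + A D x \cos{\left(t \right)} + \frac{B^{2} t^{2} x}{2} + B^{2} t x^{2} + \frac{B C t^{2} x \cos{\left(t x \right)}}{2} + B C t x^{2} \cos{\left(t x \right)} + \frac{B C t \sin{\left(t x \right)}}{2} + B C x \sin{\left(t x \right)} - B D t x \sin{\left(t \right)} + \frac{B D t \cos{\left(t \right)}}{2} + B D x \cos{\left(t \right)} + \frac{C^{2} t \sin{\left(t x \right)} \cos{\left(t x \right)}}{2} + C^{2} x \sin{\left(t x \right)} \cos{\left(t x \right)} + \frac{C D t \cos{\left(t \right)} \cos{\left(t x \right)}}{2} + C D x \cos{\left(t \right)} \cos{\left(t x \right)} - C D \sin{\left(t \right)} \sin{\left(t x \right)} - D^{2} \sin{\left(t \right)} \cos{\left(t \right)}
This must equal f(x, t) identically; expanded, f = - t^{2} x \cos{\left(t x \right)} + 2 t^{2} x - \frac{3 t x^{2} \cos{\left(t x \right)}}{2} + t x^{2} - 2 t x \sin{\left(t \right)} + \frac{t \sin{\left(t x \right)} \cos{\left(t x \right)}}{2} - t \sin{\left(t x \right)} - \frac{t \cos{\left(t \right)} \cos{\left(t x \right)}}{2} + t \cos{\left(t \right)} + x^{3} \cos{\left(t x \right)} - x^{3} + x^{2} \sin{\left(t \right)} + x \sin{\left(t x \right)} \cos{\left(t x \right)} - x \sin{\left(t x \right)} - x \cos{\left(t \right)} \cos{\left(t x \right)} + x \cos{\left(t \right)} + \sin{\left(t \right)} \sin{\left(t x \right)} - \sin{\left(t \right)} \cos{\left(t \right)}.
Matching coefficients of the independent functions:
(each divided by its leading coefficient; functions giving the same equation are listed together)
  [x^{3}]:  A^{2} + A B + 1 = 0
  [t x^{2}]:  A B + \frac{2 B^{2}}{3} - \frac{2}{3} = 0
  [t \sin{\left(t x \right)}, t^{2} x \cos{\left(t x \right)}]:  B C + 2 = 0
  [t \cos{\left(t \right)}, t x \sin{\left(t \right)}]:  B D - 2 = 0
  [t^{2} x]:  B^{2} - 4 = 0
  [x \sin{\left(t x \right)}]:  A C + B C + 1 = 0
  [x \cos{\left(t \right)}]:  A D + B D - 1 = 0
  [x^{2} \sin{\left(t \right)}]:  A D + 1 = 0
  [x^{3} \cos{\left(t x \right)}]:  A C - 1 = 0
  [\sin{\left(t \right)} \sin{\left(t x \right)}, t \cos{\left(t \right)} \cos{\left(t x \right)}, x \cos{\left(t \right)} \cos{\left(t x \right)}]:  C D + 1 = 0
  [\sin{\left(t \right)} \cos{\left(t \right)}]:  D^{2} - 1 = 0
  [t x^{2} \cos{\left(t x \right)}]:  A C + 2 B C + 3 = 0
  [t \sin{\left(t x \right)} \cos{\left(t x \right)}, x \sin{\left(t x \right)} \cos{\left(t x \right)}]:  C^{2} - 1 = 0
These equations allow (A, B, C, D) = (-1, 2, -1, 1) or (1, -2, 1, -1).
Impose the point condition(s):
  u(0, 0) = 1  ⟹  D = 1
Only A = -1, B = 2, C = -1, D = 1 satisfies everything.
Hence u(x, t) = 2 t x - x^{2} - \sin{\left(t x \right)} + \cos{\left(t \right)}.

Answer: u(x, t) = 2 t x - x^{2} - \sin{\left(t x \right)} + \cos{\left(t \right)}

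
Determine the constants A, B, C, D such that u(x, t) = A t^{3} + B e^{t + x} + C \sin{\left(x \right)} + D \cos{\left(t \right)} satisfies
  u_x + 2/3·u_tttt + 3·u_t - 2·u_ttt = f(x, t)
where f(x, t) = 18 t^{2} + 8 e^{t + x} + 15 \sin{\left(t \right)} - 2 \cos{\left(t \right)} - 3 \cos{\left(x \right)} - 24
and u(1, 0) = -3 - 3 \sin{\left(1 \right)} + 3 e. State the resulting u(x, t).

Answer: u(x, t) = 2 t^{3} + 3 e^{t + x} - 3 \sin{\left(x \right)} - 3 \cos{\left(t \right)}

Derivation:
Substitute the ansatz u = A t^{3} + B e^{t + x} + C \sin{\left(x \right)} + D \cos{\left(t \right)} into the left-hand side.
Derivatives of the ansatz:
  u_x = B e^{t} e^{x} + C \cos{\left(x \right)}
  u_tttt = B e^{t} e^{x} + D \cos{\left(t \right)}
  u_t = 3 A t^{2} + B e^{t} e^{x} - D \sin{\left(t \right)}
  u_ttt = 6 A + B e^{t} e^{x} + D \sin{\left(t \right)}
Term by term:
  u_x = B e^{t} e^{x} + C \cos{\left(x \right)}
  2/3·u_tttt = \frac{2 B e^{t} e^{x}}{3} + \frac{2 D \cos{\left(t \right)}}{3}
  3·u_t = 9 A t^{2} + 3 B e^{t} e^{x} - 3 D \sin{\left(t \right)}
  -2·u_ttt = - 12 A - 2 B e^{t} e^{x} - 2 D \sin{\left(t \right)}
So the left-hand side equals
  9 A t^{2} - 12 A + \frac{8 B e^{t} e^{x}}{3} + C \cos{\left(x \right)} - 5 D \sin{\left(t \right)} + \frac{2 D \cos{\left(t \right)}}{3}
This must equal f(x, t) identically; expanded, f = 18 t^{2} + 8 e^{t} e^{x} + 15 \sin{\left(t \right)} - 2 \cos{\left(t \right)} - 3 \cos{\left(x \right)} - 24.
Matching coefficients of the independent functions:
  [constant term]:  - 12 A = -24
  [t^{2}]:  9 A = 18
  [e^{t} e^{x}]:  \frac{8 B}{3} = 8
  [\sin{\left(t \right)}]:  - 5 D = 15
  [\cos{\left(t \right)}]:  \frac{2 D}{3} = -2
  [\cos{\left(x \right)}]:  C = -3
Solving: A = 2, B = 3, C = -3, D = -3.
Check against the point condition:
  u(1, 0) = -3 - 3 \sin{\left(1 \right)} + 3 e  ⟹  e B + C \sin{\left(1 \right)} + D = -3 - 3 \sin{\left(1 \right)} + 3 e  ✓
Hence u(x, t) = 2 t^{3} + 3 e^{t + x} - 3 \sin{\left(x \right)} - 3 \cos{\left(t \right)}.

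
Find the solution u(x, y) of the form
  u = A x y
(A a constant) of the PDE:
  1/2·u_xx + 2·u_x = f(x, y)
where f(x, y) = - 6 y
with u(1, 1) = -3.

Answer: u(x, y) = - 3 x y

Derivation:
Substitute the ansatz u = A x y into the left-hand side.
Derivatives of the ansatz:
  u_xx = 0
  u_x = A y
Term by term:
  1/2·u_xx = 0
  2·u_x = 2 A y
So the left-hand side equals
  2 A y
This must equal f(x, y) = - 6 y identically.
Matching coefficients of the independent functions:
  [y]:  2 A = -6
Solving: A = -3.
Check against the point condition:
  u(1, 1) = -3  ⟹  A = -3  ✓
Hence u(x, y) = - 3 x y.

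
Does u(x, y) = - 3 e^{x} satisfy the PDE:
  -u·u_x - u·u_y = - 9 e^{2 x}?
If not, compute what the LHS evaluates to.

Evaluate each term of the left-hand side for u = - 3 e^{x}.
Derivatives:
  u_x = - 3 e^{x}
  u_y = 0
Terms:
  -u·u_x = - 9 e^{2 x}
  -u·u_y = 0
Sum: LHS = - 9 e^{2 x}
This is exactly the given right-hand side, so u is a solution.

Answer: Yes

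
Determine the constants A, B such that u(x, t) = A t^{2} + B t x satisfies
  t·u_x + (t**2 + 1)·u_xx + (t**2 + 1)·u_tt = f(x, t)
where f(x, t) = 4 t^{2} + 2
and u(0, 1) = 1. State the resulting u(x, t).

Answer: u(x, t) = t^{2} + 2 t x

Derivation:
Substitute the ansatz u = A t^{2} + B t x into the left-hand side.
Derivatives of the ansatz:
  u_x = B t
  u_xx = 0
  u_tt = 2 A
Term by term:
  t·u_x = B t^{2}
  (t**2 + 1)·u_xx = 0
  (t**2 + 1)·u_tt = 2 A t^{2} + 2 A
So the left-hand side equals
  2 A t^{2} + 2 A + B t^{2}
This must equal f(x, t) = 4 t^{2} + 2 identically.
Matching coefficients of the independent functions:
  [constant term]:  2 A = 2
  [t^{2}]:  2 A + B = 4
Solving: A = 1, B = 2.
Check against the point condition:
  u(0, 1) = 1  ⟹  A = 1  ✓
Hence u(x, t) = t^{2} + 2 t x.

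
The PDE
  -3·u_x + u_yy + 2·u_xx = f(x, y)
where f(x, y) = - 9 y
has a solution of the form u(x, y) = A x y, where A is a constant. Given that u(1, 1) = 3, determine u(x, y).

Substitute the ansatz u = A x y into the left-hand side.
Derivatives of the ansatz:
  u_x = A y
  u_yy = 0
  u_xx = 0
Term by term:
  -3·u_x = - 3 A y
  u_yy = 0
  2·u_xx = 0
So the left-hand side equals
  - 3 A y
This must equal f(x, y) = - 9 y identically.
Matching coefficients of the independent functions:
  [y]:  - 3 A = -9
Solving: A = 3.
Check against the point condition:
  u(1, 1) = 3  ⟹  A = 3  ✓
Hence u(x, y) = 3 x y.

Answer: u(x, y) = 3 x y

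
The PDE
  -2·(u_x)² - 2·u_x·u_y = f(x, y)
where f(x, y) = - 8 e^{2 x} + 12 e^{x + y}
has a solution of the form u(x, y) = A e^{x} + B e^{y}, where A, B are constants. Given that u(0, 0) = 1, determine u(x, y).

Substitute the ansatz u = A e^{x} + B e^{y} into the left-hand side.
Derivatives of the ansatz:
  u_x = A e^{x}
  u_y = B e^{y}
Term by term:
  -2·(u_x)² = - 2 A^{2} e^{2 x}
  -2·u_x·u_y = - 2 A B e^{x} e^{y}
So the left-hand side equals
  - 2 A^{2} e^{2 x} - 2 A B e^{x} e^{y}
This must equal f(x, y) identically; expanded, f = - 8 e^{2 x} + 12 e^{x} e^{y}.
Matching coefficients of the independent functions:
  [e^{x} e^{y}]:  - 2 A B = 12
  [e^{2 x}]:  - 2 A^{2} = -8
These equations allow (A, B) = (-2, 3) or (2, -3).
Impose the point condition(s):
  u(0, 0) = 1  ⟹  A + B = 1
Only A = -2, B = 3 satisfies everything.
Hence u(x, y) = - 2 e^{x} + 3 e^{y}.

Answer: u(x, y) = - 2 e^{x} + 3 e^{y}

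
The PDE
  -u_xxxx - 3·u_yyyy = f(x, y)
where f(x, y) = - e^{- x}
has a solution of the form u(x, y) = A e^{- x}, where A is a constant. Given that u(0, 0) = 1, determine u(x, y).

Substitute the ansatz u = A e^{- x} into the left-hand side.
Derivatives of the ansatz:
  u_xxxx = A e^{- x}
  u_yyyy = 0
Term by term:
  -u_xxxx = - A e^{- x}
  -3·u_yyyy = 0
So the left-hand side equals
  - A e^{- x}
This must equal f(x, y) = - e^{- x} identically.
Matching coefficients of the independent functions:
  [e^{- x}]:  - A = -1
Solving: A = 1.
Check against the point condition:
  u(0, 0) = 1  ⟹  A = 1  ✓
Hence u(x, y) = e^{- x}.

Answer: u(x, y) = e^{- x}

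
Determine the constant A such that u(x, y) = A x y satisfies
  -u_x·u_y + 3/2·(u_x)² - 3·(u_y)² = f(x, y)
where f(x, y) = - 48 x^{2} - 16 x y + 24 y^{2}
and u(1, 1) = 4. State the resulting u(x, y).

Answer: u(x, y) = 4 x y

Derivation:
Substitute the ansatz u = A x y into the left-hand side.
Derivatives of the ansatz:
  u_x = A y
  u_y = A x
Term by term:
  -u_x·u_y = - A^{2} x y
  3/2·(u_x)² = \frac{3 A^{2} y^{2}}{2}
  -3·(u_y)² = - 3 A^{2} x^{2}
So the left-hand side equals
  - 3 A^{2} x^{2} - A^{2} x y + \frac{3 A^{2} y^{2}}{2}
This must equal f(x, y) = - 48 x^{2} - 16 x y + 24 y^{2} identically.
Matching coefficients of the independent functions:
  [x^{2}]:  - 3 A^{2} = -48
  [y^{2}]:  \frac{3 A^{2}}{2} = 24
  [x y]:  - A^{2} = -16
These equations allow (A) = (-4) or (4).
Impose the point condition(s):
  u(1, 1) = 4  ⟹  A = 4
Only A = 4 satisfies everything.
Hence u(x, y) = 4 x y.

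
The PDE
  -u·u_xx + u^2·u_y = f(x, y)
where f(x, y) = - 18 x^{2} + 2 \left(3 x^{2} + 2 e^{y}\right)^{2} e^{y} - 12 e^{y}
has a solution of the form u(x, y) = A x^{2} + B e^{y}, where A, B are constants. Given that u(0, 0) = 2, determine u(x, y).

Substitute the ansatz u = A x^{2} + B e^{y} into the left-hand side.
Derivatives of the ansatz:
  u_xx = 2 A
  u_y = B e^{y}
Term by term:
  -u·u_xx = - 2 A^{2} x^{2} - 2 A B e^{y}
  u^2·u_y = A^{2} B x^{4} e^{y} + 2 A B^{2} x^{2} e^{2 y} + B^{3} e^{3 y}
So the left-hand side equals
  A^{2} B x^{4} e^{y} - 2 A^{2} x^{2} + 2 A B^{2} x^{2} e^{2 y} - 2 A B e^{y} + B^{3} e^{3 y}
This must equal f(x, y) identically; expanded, f = 18 x^{4} e^{y} + 24 x^{2} e^{2 y} - 18 x^{2} + 8 e^{3 y} - 12 e^{y}.
Matching coefficients of the independent functions:
  [x^{2}]:  - 2 A^{2} = -18
  [x^{2} e^{2 y}]:  2 A B^{2} = 24
  [x^{4} e^{y}]:  A^{2} B = 18
  [e^{y}]:  - 2 A B = -12
  [e^{3 y}]:  B^{3} = 8
Solving: A = 3, B = 2.
Check against the point condition:
  u(0, 0) = 2  ⟹  B = 2  ✓
Hence u(x, y) = 3 x^{2} + 2 e^{y}.

Answer: u(x, y) = 3 x^{2} + 2 e^{y}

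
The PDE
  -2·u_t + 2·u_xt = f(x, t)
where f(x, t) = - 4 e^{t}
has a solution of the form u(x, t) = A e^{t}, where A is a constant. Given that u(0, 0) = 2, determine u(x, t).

Substitute the ansatz u = A e^{t} into the left-hand side.
Derivatives of the ansatz:
  u_t = A e^{t}
  u_xt = 0
Term by term:
  -2·u_t = - 2 A e^{t}
  2·u_xt = 0
So the left-hand side equals
  - 2 A e^{t}
This must equal f(x, t) = - 4 e^{t} identically.
Matching coefficients of the independent functions:
  [e^{t}]:  - 2 A = -4
Solving: A = 2.
Check against the point condition:
  u(0, 0) = 2  ⟹  A = 2  ✓
Hence u(x, t) = 2 e^{t}.

Answer: u(x, t) = 2 e^{t}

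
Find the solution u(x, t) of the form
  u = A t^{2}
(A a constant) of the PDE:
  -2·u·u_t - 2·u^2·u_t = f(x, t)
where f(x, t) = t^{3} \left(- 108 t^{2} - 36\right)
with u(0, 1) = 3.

Substitute the ansatz u = A t^{2} into the left-hand side.
Derivatives of the ansatz:
  u_t = 2 A t
Term by term:
  -2·u·u_t = - 4 A^{2} t^{3}
  -2·u^2·u_t = - 4 A^{3} t^{5}
So the left-hand side equals
  - 4 A^{3} t^{5} - 4 A^{2} t^{3}
This must equal f(x, t) identically; expanded, f = - 108 t^{5} - 36 t^{3}.
Matching coefficients of the independent functions:
  [t^{3}]:  - 4 A^{2} = -36
  [t^{5}]:  - 4 A^{3} = -108
Solving: A = 3.
Check against the point condition:
  u(0, 1) = 3  ⟹  A = 3  ✓
Hence u(x, t) = 3 t^{2}.

Answer: u(x, t) = 3 t^{2}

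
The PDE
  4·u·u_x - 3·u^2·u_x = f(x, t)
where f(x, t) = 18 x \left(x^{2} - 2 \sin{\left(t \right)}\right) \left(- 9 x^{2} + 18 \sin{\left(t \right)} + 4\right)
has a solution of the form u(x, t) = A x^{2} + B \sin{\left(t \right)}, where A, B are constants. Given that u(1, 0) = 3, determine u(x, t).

Substitute the ansatz u = A x^{2} + B \sin{\left(t \right)} into the left-hand side.
Derivatives of the ansatz:
  u_x = 2 A x
Term by term:
  4·u·u_x = 8 A^{2} x^{3} + 8 A B x \sin{\left(t \right)}
  -3·u^2·u_x = - 6 A^{3} x^{5} - 12 A^{2} B x^{3} \sin{\left(t \right)} - 6 A B^{2} x \sin^{2}{\left(t \right)}
So the left-hand side equals
  - 6 A^{3} x^{5} - 12 A^{2} B x^{3} \sin{\left(t \right)} + 8 A^{2} x^{3} - 6 A B^{2} x \sin^{2}{\left(t \right)} + 8 A B x \sin{\left(t \right)}
This must equal f(x, t) identically; expanded, f = - 162 x^{5} + 648 x^{3} \sin{\left(t \right)} + 72 x^{3} - 648 x \sin^{2}{\left(t \right)} - 144 x \sin{\left(t \right)}.
Matching coefficients of the independent functions:
  [x^{3}]:  8 A^{2} = 72
  [x^{5}]:  - 6 A^{3} = -162
  [x \sin{\left(t \right)}]:  8 A B = -144
  [x \sin^{2}{\left(t \right)}]:  - 6 A B^{2} = -648
  [x^{3} \sin{\left(t \right)}]:  - 12 A^{2} B = 648
Solving: A = 3, B = -6.
Check against the point condition:
  u(1, 0) = 3  ⟹  A = 3  ✓
Hence u(x, t) = 3 x^{2} - 6 \sin{\left(t \right)}.

Answer: u(x, t) = 3 x^{2} - 6 \sin{\left(t \right)}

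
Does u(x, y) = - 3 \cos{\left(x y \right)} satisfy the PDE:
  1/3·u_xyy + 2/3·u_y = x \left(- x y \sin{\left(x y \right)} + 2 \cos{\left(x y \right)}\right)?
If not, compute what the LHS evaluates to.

Answer: No, the LHS evaluates to x \left(- x y \sin{\left(x y \right)} + 2 \sqrt{2} \sin{\left(x y + \frac{\pi}{4} \right)}\right)

Derivation:
Evaluate each term of the left-hand side for u = - 3 \cos{\left(x y \right)}.
Derivatives:
  u_xyy = - 3 x^{2} y \sin{\left(x y \right)} + 6 x \cos{\left(x y \right)}
  u_y = 3 x \sin{\left(x y \right)}
Terms:
  1/3·u_xyy = x \left(- x y \sin{\left(x y \right)} + 2 \cos{\left(x y \right)}\right)
  2/3·u_y = 2 x \sin{\left(x y \right)}
Sum: LHS = x \left(- x y \sin{\left(x y \right)} + 2 \sqrt{2} \sin{\left(x y + \frac{\pi}{4} \right)}\right)
Given right-hand side: x \left(- x y \sin{\left(x y \right)} + 2 \cos{\left(x y \right)}\right). Difference LHS − RHS = 2 x \sin{\left(x y \right)} ≠ 0, so u is not a solution.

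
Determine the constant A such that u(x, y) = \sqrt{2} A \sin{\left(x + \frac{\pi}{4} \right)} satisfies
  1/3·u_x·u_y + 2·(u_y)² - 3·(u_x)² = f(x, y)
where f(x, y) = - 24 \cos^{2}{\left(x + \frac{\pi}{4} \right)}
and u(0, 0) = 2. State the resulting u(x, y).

Substitute the ansatz u = \sqrt{2} A \sin{\left(x + \frac{\pi}{4} \right)} into the left-hand side.
Derivatives of the ansatz:
  u_x = \sqrt{2} A \cos{\left(x + \frac{\pi}{4} \right)}
  u_y = 0
Term by term:
  1/3·u_x·u_y = 0
  2·(u_y)² = 0
  -3·(u_x)² = - 6 A^{2} \cos^{2}{\left(x + \frac{\pi}{4} \right)}
So the left-hand side equals
  - 6 A^{2} \cos^{2}{\left(x + \frac{\pi}{4} \right)}
This must equal f(x, y) = - 24 \cos^{2}{\left(x + \frac{\pi}{4} \right)} identically.
Matching coefficients of the independent functions:
  [\cos^{2}{\left(x + \frac{\pi}{4} \right)}]:  - 6 A^{2} = -24
These equations allow (A) = (-2) or (2).
Impose the point condition(s):
  u(0, 0) = 2  ⟹  A = 2
Only A = 2 satisfies everything.
Hence u(x, y) = 2 \sqrt{2} \sin{\left(x + \frac{\pi}{4} \right)}.

Answer: u(x, y) = 2 \sqrt{2} \sin{\left(x + \frac{\pi}{4} \right)}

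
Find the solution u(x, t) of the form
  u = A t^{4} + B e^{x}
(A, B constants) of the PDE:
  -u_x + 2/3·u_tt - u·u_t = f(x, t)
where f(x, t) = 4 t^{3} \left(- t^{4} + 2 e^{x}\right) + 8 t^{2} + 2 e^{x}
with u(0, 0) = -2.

Answer: u(x, t) = t^{4} - 2 e^{x}

Derivation:
Substitute the ansatz u = A t^{4} + B e^{x} into the left-hand side.
Derivatives of the ansatz:
  u_x = B e^{x}
  u_tt = 12 A t^{2}
  u_t = 4 A t^{3}
Term by term:
  -u_x = - B e^{x}
  2/3·u_tt = 8 A t^{2}
  -u·u_t = - 4 A^{2} t^{7} - 4 A B t^{3} e^{x}
So the left-hand side equals
  - 4 A^{2} t^{7} - 4 A B t^{3} e^{x} + 8 A t^{2} - B e^{x}
This must equal f(x, t) identically; expanded, f = - 4 t^{7} + 8 t^{3} e^{x} + 8 t^{2} + 2 e^{x}.
Matching coefficients of the independent functions:
  [t^{2}]:  8 A = 8
  [t^{7}]:  - 4 A^{2} = -4
  [t^{3} e^{x}]:  - 4 A B = 8
  [e^{x}]:  - B = 2
Solving: A = 1, B = -2.
Check against the point condition:
  u(0, 0) = -2  ⟹  B = -2  ✓
Hence u(x, t) = t^{4} - 2 e^{x}.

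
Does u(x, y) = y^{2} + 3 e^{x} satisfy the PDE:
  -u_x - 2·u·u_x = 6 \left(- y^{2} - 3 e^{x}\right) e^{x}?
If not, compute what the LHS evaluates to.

Evaluate each term of the left-hand side for u = y^{2} + 3 e^{x}.
Derivatives:
  u_x = 3 e^{x}
Terms:
  -u_x = - 3 e^{x}
  -2·u·u_x = 6 \left(- y^{2} - 3 e^{x}\right) e^{x}
Sum: LHS = \left(- 6 y^{2} - 18 e^{x} - 3\right) e^{x}
Given right-hand side: 6 \left(- y^{2} - 3 e^{x}\right) e^{x}. Difference LHS − RHS = - 3 e^{x} ≠ 0, so u is not a solution.

Answer: No, the LHS evaluates to \left(- 6 y^{2} - 18 e^{x} - 3\right) e^{x}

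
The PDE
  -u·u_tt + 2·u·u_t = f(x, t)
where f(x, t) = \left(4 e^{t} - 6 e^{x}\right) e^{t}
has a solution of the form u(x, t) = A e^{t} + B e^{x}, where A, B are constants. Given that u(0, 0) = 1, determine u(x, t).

Substitute the ansatz u = A e^{t} + B e^{x} into the left-hand side.
Derivatives of the ansatz:
  u_tt = A e^{t}
  u_t = A e^{t}
Term by term:
  -u·u_tt = - A^{2} e^{2 t} - A B e^{t} e^{x}
  2·u·u_t = 2 A^{2} e^{2 t} + 2 A B e^{t} e^{x}
So the left-hand side equals
  A^{2} e^{2 t} + A B e^{t} e^{x}
This must equal f(x, t) = \left(4 e^{t} - 6 e^{x}\right) e^{t} identically.
Matching coefficients of the independent functions:
  [e^{t} e^{x}]:  A B = -6
  [e^{2 t}]:  A^{2} = 4
These equations allow (A, B) = (-2, 3) or (2, -3).
Impose the point condition(s):
  u(0, 0) = 1  ⟹  A + B = 1
Only A = -2, B = 3 satisfies everything.
Hence u(x, t) = - 2 e^{t} + 3 e^{x}.

Answer: u(x, t) = - 2 e^{t} + 3 e^{x}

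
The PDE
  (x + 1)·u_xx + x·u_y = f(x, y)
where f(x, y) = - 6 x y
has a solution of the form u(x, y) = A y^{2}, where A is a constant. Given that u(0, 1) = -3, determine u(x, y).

Substitute the ansatz u = A y^{2} into the left-hand side.
Derivatives of the ansatz:
  u_xx = 0
  u_y = 2 A y
Term by term:
  (x + 1)·u_xx = 0
  x·u_y = 2 A x y
So the left-hand side equals
  2 A x y
This must equal f(x, y) = - 6 x y identically.
Matching coefficients of the independent functions:
  [x y]:  2 A = -6
Solving: A = -3.
Check against the point condition:
  u(0, 1) = -3  ⟹  A = -3  ✓
Hence u(x, y) = - 3 y^{2}.

Answer: u(x, y) = - 3 y^{2}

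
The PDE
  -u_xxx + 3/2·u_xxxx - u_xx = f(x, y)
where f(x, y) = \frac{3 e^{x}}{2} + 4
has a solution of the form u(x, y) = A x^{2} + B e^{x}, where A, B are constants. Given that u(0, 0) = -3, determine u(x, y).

Answer: u(x, y) = - 2 x^{2} - 3 e^{x}

Derivation:
Substitute the ansatz u = A x^{2} + B e^{x} into the left-hand side.
Derivatives of the ansatz:
  u_xxx = B e^{x}
  u_xxxx = B e^{x}
  u_xx = 2 A + B e^{x}
Term by term:
  -u_xxx = - B e^{x}
  3/2·u_xxxx = \frac{3 B e^{x}}{2}
  -u_xx = - 2 A - B e^{x}
So the left-hand side equals
  - 2 A - \frac{B e^{x}}{2}
This must equal f(x, y) = \frac{3 e^{x}}{2} + 4 identically.
Matching coefficients of the independent functions:
  [constant term]:  - 2 A = 4
  [e^{x}]:  - \frac{B}{2} = \frac{3}{2}
Solving: A = -2, B = -3.
Check against the point condition:
  u(0, 0) = -3  ⟹  B = -3  ✓
Hence u(x, y) = - 2 x^{2} - 3 e^{x}.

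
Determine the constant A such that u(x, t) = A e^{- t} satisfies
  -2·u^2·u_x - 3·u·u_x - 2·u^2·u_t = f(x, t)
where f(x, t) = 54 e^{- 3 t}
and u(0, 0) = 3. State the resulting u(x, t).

Substitute the ansatz u = A e^{- t} into the left-hand side.
Derivatives of the ansatz:
  u_x = 0
  u_t = - A e^{- t}
Term by term:
  -2·u^2·u_x = 0
  -3·u·u_x = 0
  -2·u^2·u_t = 2 A^{3} e^{- 3 t}
So the left-hand side equals
  2 A^{3} e^{- 3 t}
This must equal f(x, t) = 54 e^{- 3 t} identically.
Matching coefficients of the independent functions:
  [e^{- 3 t}]:  2 A^{3} = 54
Solving: A = 3.
Check against the point condition:
  u(0, 0) = 3  ⟹  A = 3  ✓
Hence u(x, t) = 3 e^{- t}.

Answer: u(x, t) = 3 e^{- t}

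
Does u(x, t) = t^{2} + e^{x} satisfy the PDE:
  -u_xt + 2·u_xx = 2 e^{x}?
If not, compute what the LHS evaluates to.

Evaluate each term of the left-hand side for u = t^{2} + e^{x}.
Derivatives:
  u_xt = 0
  u_xx = e^{x}
Terms:
  -u_xt = 0
  2·u_xx = 2 e^{x}
Sum: LHS = 2 e^{x}
This is exactly the given right-hand side, so u is a solution.

Answer: Yes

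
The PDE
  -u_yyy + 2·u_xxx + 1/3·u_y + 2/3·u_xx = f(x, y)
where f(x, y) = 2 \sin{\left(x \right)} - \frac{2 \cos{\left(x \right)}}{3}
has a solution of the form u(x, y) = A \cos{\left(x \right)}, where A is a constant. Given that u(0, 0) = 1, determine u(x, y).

Answer: u(x, y) = \cos{\left(x \right)}

Derivation:
Substitute the ansatz u = A \cos{\left(x \right)} into the left-hand side.
Derivatives of the ansatz:
  u_yyy = 0
  u_xxx = A \sin{\left(x \right)}
  u_y = 0
  u_xx = - A \cos{\left(x \right)}
Term by term:
  -u_yyy = 0
  2·u_xxx = 2 A \sin{\left(x \right)}
  1/3·u_y = 0
  2/3·u_xx = - \frac{2 A \cos{\left(x \right)}}{3}
So the left-hand side equals
  2 A \sin{\left(x \right)} - \frac{2 A \cos{\left(x \right)}}{3}
This must equal f(x, y) = 2 \sin{\left(x \right)} - \frac{2 \cos{\left(x \right)}}{3} identically.
Matching coefficients of the independent functions:
  [\sin{\left(x \right)}]:  2 A = 2
  [\cos{\left(x \right)}]:  - \frac{2 A}{3} = - \frac{2}{3}
Solving: A = 1.
Check against the point condition:
  u(0, 0) = 1  ⟹  A = 1  ✓
Hence u(x, y) = \cos{\left(x \right)}.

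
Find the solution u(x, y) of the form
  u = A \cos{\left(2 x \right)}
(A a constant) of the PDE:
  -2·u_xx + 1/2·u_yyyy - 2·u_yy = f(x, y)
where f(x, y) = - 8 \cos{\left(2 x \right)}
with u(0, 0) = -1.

Answer: u(x, y) = - \cos{\left(2 x \right)}

Derivation:
Substitute the ansatz u = A \cos{\left(2 x \right)} into the left-hand side.
Derivatives of the ansatz:
  u_xx = - 4 A \cos{\left(2 x \right)}
  u_yyyy = 0
  u_yy = 0
Term by term:
  -2·u_xx = 8 A \cos{\left(2 x \right)}
  1/2·u_yyyy = 0
  -2·u_yy = 0
So the left-hand side equals
  8 A \cos{\left(2 x \right)}
This must equal f(x, y) = - 8 \cos{\left(2 x \right)} identically.
Matching coefficients of the independent functions:
  [\cos{\left(2 x \right)}]:  8 A = -8
Solving: A = -1.
Check against the point condition:
  u(0, 0) = -1  ⟹  A = -1  ✓
Hence u(x, y) = - \cos{\left(2 x \right)}.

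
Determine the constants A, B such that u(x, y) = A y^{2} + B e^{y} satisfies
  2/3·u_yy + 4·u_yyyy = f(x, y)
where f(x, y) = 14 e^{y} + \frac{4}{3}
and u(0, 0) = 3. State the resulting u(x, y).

Substitute the ansatz u = A y^{2} + B e^{y} into the left-hand side.
Derivatives of the ansatz:
  u_yy = 2 A + B e^{y}
  u_yyyy = B e^{y}
Term by term:
  2/3·u_yy = \frac{4 A}{3} + \frac{2 B e^{y}}{3}
  4·u_yyyy = 4 B e^{y}
So the left-hand side equals
  \frac{4 A}{3} + \frac{14 B e^{y}}{3}
This must equal f(x, y) = 14 e^{y} + \frac{4}{3} identically.
Matching coefficients of the independent functions:
  [constant term]:  \frac{4 A}{3} = \frac{4}{3}
  [e^{y}]:  \frac{14 B}{3} = 14
Solving: A = 1, B = 3.
Check against the point condition:
  u(0, 0) = 3  ⟹  B = 3  ✓
Hence u(x, y) = y^{2} + 3 e^{y}.

Answer: u(x, y) = y^{2} + 3 e^{y}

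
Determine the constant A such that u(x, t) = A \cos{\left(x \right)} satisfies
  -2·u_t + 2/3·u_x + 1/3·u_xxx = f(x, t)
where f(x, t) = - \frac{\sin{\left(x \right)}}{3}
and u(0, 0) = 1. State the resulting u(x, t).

Substitute the ansatz u = A \cos{\left(x \right)} into the left-hand side.
Derivatives of the ansatz:
  u_t = 0
  u_x = - A \sin{\left(x \right)}
  u_xxx = A \sin{\left(x \right)}
Term by term:
  -2·u_t = 0
  2/3·u_x = - \frac{2 A \sin{\left(x \right)}}{3}
  1/3·u_xxx = \frac{A \sin{\left(x \right)}}{3}
So the left-hand side equals
  - \frac{A \sin{\left(x \right)}}{3}
This must equal f(x, t) = - \frac{\sin{\left(x \right)}}{3} identically.
Matching coefficients of the independent functions:
  [\sin{\left(x \right)}]:  - \frac{A}{3} = - \frac{1}{3}
Solving: A = 1.
Check against the point condition:
  u(0, 0) = 1  ⟹  A = 1  ✓
Hence u(x, t) = \cos{\left(x \right)}.

Answer: u(x, t) = \cos{\left(x \right)}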